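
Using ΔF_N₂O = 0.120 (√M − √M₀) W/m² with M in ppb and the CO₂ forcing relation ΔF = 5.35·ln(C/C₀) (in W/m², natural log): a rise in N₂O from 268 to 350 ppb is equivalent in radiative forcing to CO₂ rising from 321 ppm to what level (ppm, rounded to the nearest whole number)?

N₂O forcing: 0.120 × (√350 − √268) = 0.120 × (18.7083 − 16.3707) = 0.120 × 2.3376 = 0.28051 W/m².
Set 5.35 ln(C/321) = 0.28051: ln(C/321) = 0.28051/5.35 = 0.05243, so C = 321 × e^0.05243 = 321 × 1.05383 = 338.28 ppm.

C ≈ 338 ppm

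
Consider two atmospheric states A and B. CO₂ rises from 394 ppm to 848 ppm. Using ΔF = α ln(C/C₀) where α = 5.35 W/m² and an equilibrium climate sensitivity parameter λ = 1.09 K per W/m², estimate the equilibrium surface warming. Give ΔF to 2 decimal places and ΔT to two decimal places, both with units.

ΔF = 4.10 W/m²; ΔT = 4.47 K

CO₂: 5.35 × ln(848/394) = 5.35 × ln(2.15228) = 5.35 × 0.76653 = 4.1009 W/m².
ΔT = λ ΔF = 1.09 × 4.10 = 4.4690 K.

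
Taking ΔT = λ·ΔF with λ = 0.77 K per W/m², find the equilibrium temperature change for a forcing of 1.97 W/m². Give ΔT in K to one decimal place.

ΔT = λ ΔF = 0.77 × 1.97 = 1.5169 K.

ΔT = 1.5 K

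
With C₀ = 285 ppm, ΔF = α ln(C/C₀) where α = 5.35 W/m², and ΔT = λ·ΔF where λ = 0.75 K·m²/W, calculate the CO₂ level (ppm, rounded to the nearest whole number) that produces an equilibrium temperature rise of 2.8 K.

Required forcing: ΔF = ΔT/λ = 2.8/0.75 = 3.7333 W/m².
Then ln(C/285) = ΔF/5.35 = 3.7333/5.35 = 0.69781.
So C = 285 × e^0.69781 = 285 × 2.00935 = 572.66 ppm.

C ≈ 573 ppm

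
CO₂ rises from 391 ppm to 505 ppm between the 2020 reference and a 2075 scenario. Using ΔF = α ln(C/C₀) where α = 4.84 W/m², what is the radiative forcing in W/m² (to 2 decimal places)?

ΔF = 1.24 W/m²

CO₂: 4.84 × ln(505/391) = 4.84 × ln(1.29156) = 4.84 × 0.25585 = 1.2383 W/m².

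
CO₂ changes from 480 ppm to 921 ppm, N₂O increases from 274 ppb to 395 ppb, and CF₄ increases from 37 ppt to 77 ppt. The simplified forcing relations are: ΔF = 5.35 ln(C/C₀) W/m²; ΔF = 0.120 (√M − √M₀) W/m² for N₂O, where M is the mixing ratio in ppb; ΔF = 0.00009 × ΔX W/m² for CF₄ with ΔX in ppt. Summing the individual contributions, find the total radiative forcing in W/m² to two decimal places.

CO₂: 5.35 × ln(921/480) = 5.35 × ln(1.91875) = 5.35 × 0.65167 = 3.4864 W/m².
N₂O: 0.120 × (√395 − √274) = 0.120 × (19.8746 − 16.5529) = 0.120 × 3.3217 = 0.3986 W/m².
CF₄: ΔF = 0.00009 × (77 − 37) = 0.00009 × 40 = 0.0036 W/m².
Total ΔF = 3.4864 + 0.3986 + 0.0036 = 3.8886 W/m².

ΔF = 3.89 W/m²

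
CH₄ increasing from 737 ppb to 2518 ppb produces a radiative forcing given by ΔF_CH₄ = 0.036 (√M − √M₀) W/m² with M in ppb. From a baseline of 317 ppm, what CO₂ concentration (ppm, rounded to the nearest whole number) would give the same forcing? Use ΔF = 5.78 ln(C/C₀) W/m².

C ≈ 366 ppm

CH₄ forcing: 0.036 × (√2518 − √737) = 0.036 × (50.1797 − 27.1477) = 0.036 × 23.0320 = 0.82915 W/m².
Set 5.78 ln(C/317) = 0.82915: ln(C/317) = 0.82915/5.78 = 0.14345, so C = 317 × e^0.14345 = 317 × 1.15425 = 365.90 ppm.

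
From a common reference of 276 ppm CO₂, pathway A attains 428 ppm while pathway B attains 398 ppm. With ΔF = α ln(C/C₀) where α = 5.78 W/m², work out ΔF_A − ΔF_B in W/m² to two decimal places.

ΔF_A − ΔF_B = 0.42 W/m²

ΔF_A = 5.78 ln(428/276) = 5.78 × 0.43872 = 2.5358 W/m².
ΔF_B = 5.78 ln(398/276) = 5.78 × 0.36605 = 2.1158 W/m².
Difference: 2.5358 − 2.1158 = 0.4200 W/m².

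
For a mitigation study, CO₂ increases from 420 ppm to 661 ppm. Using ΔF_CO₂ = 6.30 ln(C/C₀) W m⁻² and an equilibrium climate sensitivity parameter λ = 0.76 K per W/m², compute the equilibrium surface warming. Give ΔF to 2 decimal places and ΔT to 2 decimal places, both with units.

ΔF = 2.86 W/m²; ΔT = 2.17 K

CO₂: 6.30 × ln(661/420) = 6.30 × ln(1.57381) = 6.30 × 0.45350 = 2.8571 W/m².
ΔT = λ ΔF = 0.76 × 2.86 = 2.1736 K.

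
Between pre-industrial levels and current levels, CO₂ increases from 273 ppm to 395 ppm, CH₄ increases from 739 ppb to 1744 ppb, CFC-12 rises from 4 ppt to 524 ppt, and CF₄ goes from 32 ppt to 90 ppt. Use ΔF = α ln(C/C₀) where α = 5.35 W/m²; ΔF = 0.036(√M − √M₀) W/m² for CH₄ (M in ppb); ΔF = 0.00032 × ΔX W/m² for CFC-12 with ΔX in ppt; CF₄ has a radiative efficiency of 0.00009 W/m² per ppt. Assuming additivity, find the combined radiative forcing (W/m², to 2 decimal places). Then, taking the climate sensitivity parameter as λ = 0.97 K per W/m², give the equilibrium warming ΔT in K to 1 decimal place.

ΔF = 2.67 W/m²; ΔT = 2.6 K

CO₂: 5.35 × ln(395/273) = 5.35 × ln(1.44689) = 5.35 × 0.36942 = 1.9764 W/m².
CH₄: 0.036 × (√1744 − √739) = 0.036 × (41.7612 − 27.1846) = 0.036 × 14.5766 = 0.5248 W/m².
CFC-12: ΔF = 0.00032 × (524 − 4) = 0.00032 × 520 = 0.1664 W/m².
CF₄: ΔF = 0.00009 × (90 − 32) = 0.00009 × 58 = 0.0052 W/m².
Total ΔF = 1.9764 + 0.5248 + 0.1664 + 0.0052 = 2.6728 W/m².
ΔT = λ ΔF = 0.97 × 2.67 = 2.5899 K.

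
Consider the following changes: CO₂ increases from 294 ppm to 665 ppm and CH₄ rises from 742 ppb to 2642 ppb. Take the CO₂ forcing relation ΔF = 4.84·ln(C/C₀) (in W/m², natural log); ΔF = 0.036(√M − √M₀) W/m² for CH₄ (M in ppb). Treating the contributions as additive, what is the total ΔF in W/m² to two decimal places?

CO₂: 4.84 × ln(665/294) = 4.84 × ln(2.26190) = 4.84 × 0.81621 = 3.9505 W/m².
CH₄: 0.036 × (√2642 − √742) = 0.036 × (51.4004 − 27.2397) = 0.036 × 24.1607 = 0.8698 W/m².
Total ΔF = 3.9505 + 0.8698 = 4.8203 W/m².

ΔF = 4.82 W/m²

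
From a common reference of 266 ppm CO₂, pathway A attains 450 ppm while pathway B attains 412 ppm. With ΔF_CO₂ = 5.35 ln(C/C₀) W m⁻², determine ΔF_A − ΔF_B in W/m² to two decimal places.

ΔF_A − ΔF_B = 0.47 W/m²

ΔF_A = 5.35 ln(450/266) = 5.35 × 0.52575 = 2.8128 W/m².
ΔF_B = 5.35 ln(412/266) = 5.35 × 0.43753 = 2.3408 W/m².
Difference: 2.8128 − 2.3408 = 0.4720 W/m².
(Equivalently, ΔF_A − ΔF_B = 5.35 ln(450/412) = 5.35 × 0.08822 = 0.4720 W/m².)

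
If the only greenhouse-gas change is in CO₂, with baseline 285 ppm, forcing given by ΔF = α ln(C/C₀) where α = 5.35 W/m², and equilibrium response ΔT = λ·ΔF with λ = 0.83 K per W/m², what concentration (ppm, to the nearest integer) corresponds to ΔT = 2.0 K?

C ≈ 447 ppm

Required forcing: ΔF = ΔT/λ = 2.0/0.83 = 2.4096 W/m².
Then ln(C/285) = ΔF/5.35 = 2.4096/5.35 = 0.45039.
So C = 285 × e^0.45039 = 285 × 1.56892 = 447.14 ppm.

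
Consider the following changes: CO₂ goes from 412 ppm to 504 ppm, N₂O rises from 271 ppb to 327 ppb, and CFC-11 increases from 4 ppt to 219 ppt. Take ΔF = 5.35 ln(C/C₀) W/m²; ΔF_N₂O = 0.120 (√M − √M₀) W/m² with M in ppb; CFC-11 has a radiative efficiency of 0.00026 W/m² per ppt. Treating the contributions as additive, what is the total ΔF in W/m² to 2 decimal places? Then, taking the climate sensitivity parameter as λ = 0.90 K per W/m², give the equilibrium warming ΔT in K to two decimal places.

CO₂: 5.35 × ln(504/412) = 5.35 × ln(1.22330) = 5.35 × 0.20155 = 1.0783 W/m².
N₂O: 0.120 × (√327 − √271) = 0.120 × (18.0831 − 16.4621) = 0.120 × 1.6210 = 0.1945 W/m².
CFC-11: ΔF = 0.00026 × (219 − 4) = 0.00026 × 215 = 0.0559 W/m².
Total ΔF = 1.0783 + 0.1945 + 0.0559 = 1.3287 W/m².
ΔT = λ ΔF = 0.90 × 1.33 = 1.1970 K.

ΔF = 1.33 W/m²; ΔT = 1.20 K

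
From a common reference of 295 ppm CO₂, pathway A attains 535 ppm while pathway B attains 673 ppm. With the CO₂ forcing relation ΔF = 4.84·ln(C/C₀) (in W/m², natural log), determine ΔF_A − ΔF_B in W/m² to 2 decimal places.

ΔF_A = 4.84 ln(535/295) = 4.84 × 0.59529 = 2.8812 W/m².
ΔF_B = 4.84 ln(673/295) = 4.84 × 0.82477 = 3.9919 W/m².
Difference: 2.8812 − 3.9919 = -1.1107 W/m².

ΔF_A − ΔF_B = -1.11 W/m²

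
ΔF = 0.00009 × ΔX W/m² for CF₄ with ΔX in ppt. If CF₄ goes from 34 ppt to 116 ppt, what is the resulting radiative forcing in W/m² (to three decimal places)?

ΔF = 0.007 W/m²

CF₄: ΔF = 0.00009 × (116 − 34) = 0.00009 × 82 = 0.0074 W/m².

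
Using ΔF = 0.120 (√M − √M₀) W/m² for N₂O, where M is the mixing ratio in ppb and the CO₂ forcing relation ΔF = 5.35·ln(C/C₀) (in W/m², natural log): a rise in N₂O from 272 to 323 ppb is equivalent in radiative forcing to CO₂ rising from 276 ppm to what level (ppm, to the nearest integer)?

N₂O forcing: 0.120 × (√323 − √272) = 0.120 × (17.9722 − 16.4924) = 0.120 × 1.4798 = 0.17758 W/m².
Set 5.35 ln(C/276) = 0.17758: ln(C/276) = 0.17758/5.35 = 0.03319, so C = 276 × e^0.03319 = 276 × 1.03375 = 285.32 ppm.

C ≈ 285 ppm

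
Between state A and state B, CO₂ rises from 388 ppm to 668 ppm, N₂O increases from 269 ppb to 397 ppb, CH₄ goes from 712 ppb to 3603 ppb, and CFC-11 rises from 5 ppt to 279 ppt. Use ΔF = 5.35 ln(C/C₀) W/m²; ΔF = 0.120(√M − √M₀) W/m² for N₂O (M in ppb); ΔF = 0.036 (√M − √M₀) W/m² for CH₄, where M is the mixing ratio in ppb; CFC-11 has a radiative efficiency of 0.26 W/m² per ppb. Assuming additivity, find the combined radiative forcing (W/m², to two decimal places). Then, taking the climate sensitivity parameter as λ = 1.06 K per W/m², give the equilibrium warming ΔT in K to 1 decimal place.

ΔF = 4.60 W/m²; ΔT = 4.9 K

CO₂: 5.35 × ln(668/388) = 5.35 × ln(1.72165) = 5.35 × 0.54328 = 2.9065 W/m².
N₂O: 0.120 × (√397 − √269) = 0.120 × (19.9249 − 16.4012) = 0.120 × 3.5237 = 0.4228 W/m².
CH₄: 0.036 × (√3603 − √712) = 0.036 × (60.0250 − 26.6833) = 0.036 × 33.3417 = 1.2003 W/m².
CFC-11: Δ = 279 − 5 = 274 ppt = 0.274 ppb; ΔF = 0.26 × 0.274 = 0.0712 W/m².
Total ΔF = 2.9065 + 0.4228 + 1.2003 + 0.0712 = 4.6008 W/m².
ΔT = λ ΔF = 1.06 × 4.60 = 4.8760 K.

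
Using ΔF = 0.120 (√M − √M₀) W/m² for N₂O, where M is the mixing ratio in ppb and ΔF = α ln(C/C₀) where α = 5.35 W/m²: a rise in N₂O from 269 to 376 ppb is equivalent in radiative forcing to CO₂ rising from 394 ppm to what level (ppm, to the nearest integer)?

C ≈ 421 ppm

N₂O forcing: 0.120 × (√376 − √269) = 0.120 × (19.3907 − 16.4012) = 0.120 × 2.9895 = 0.35874 W/m².
Set 5.35 ln(C/394) = 0.35874: ln(C/394) = 0.35874/5.35 = 0.06705, so C = 394 × e^0.06705 = 394 × 1.06935 = 421.32 ppm.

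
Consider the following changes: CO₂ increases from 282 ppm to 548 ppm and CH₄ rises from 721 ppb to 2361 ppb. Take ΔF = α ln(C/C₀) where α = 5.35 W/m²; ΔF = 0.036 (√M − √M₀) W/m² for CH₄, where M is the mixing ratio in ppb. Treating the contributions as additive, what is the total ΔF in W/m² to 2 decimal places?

CO₂: 5.35 × ln(548/282) = 5.35 × ln(1.94326) = 5.35 × 0.66437 = 3.5544 W/m².
CH₄: 0.036 × (√2361 − √721) = 0.036 × (48.5901 − 26.8514) = 0.036 × 21.7387 = 0.7826 W/m².
Total ΔF = 3.5544 + 0.7826 = 4.3370 W/m².

ΔF = 4.34 W/m²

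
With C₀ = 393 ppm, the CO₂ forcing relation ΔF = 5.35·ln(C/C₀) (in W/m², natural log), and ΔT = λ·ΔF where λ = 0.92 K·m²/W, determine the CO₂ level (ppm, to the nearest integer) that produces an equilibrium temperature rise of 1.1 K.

Required forcing: ΔF = ΔT/λ = 1.1/0.92 = 1.1957 W/m².
Then ln(C/393) = ΔF/5.35 = 1.1957/5.35 = 0.22350.
So C = 393 × e^0.22350 = 393 × 1.25045 = 491.43 ppm.

C ≈ 491 ppm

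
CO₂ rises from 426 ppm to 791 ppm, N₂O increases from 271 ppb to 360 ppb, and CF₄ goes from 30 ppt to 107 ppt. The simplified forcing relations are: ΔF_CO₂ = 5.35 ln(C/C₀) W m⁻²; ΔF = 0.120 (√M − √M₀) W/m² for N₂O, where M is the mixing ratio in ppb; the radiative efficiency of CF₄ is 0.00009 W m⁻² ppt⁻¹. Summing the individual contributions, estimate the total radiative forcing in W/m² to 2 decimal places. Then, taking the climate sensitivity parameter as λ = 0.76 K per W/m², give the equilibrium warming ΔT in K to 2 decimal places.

CO₂: 5.35 × ln(791/426) = 5.35 × ln(1.85681) = 5.35 × 0.61886 = 3.3109 W/m².
N₂O: 0.120 × (√360 − √271) = 0.120 × (18.9737 − 16.4621) = 0.120 × 2.5116 = 0.3014 W/m².
CF₄: ΔF = 0.00009 × (107 − 30) = 0.00009 × 77 = 0.0069 W/m².
Total ΔF = 3.3109 + 0.3014 + 0.0069 = 3.6192 W/m².
ΔT = λ ΔF = 0.76 × 3.62 = 2.7512 K.

ΔF = 3.62 W/m²; ΔT = 2.75 K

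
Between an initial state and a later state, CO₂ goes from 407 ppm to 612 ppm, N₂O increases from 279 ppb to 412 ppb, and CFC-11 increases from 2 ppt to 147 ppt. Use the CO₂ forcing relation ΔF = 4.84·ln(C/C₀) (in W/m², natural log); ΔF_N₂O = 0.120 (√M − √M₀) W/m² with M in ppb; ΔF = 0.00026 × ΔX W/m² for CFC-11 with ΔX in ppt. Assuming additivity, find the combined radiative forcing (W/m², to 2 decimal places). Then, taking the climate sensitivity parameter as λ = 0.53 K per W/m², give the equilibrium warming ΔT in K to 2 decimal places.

ΔF = 2.44 W/m²; ΔT = 1.29 K

CO₂: 4.84 × ln(612/407) = 4.84 × ln(1.50369) = 4.84 × 0.40792 = 1.9743 W/m².
N₂O: 0.120 × (√412 − √279) = 0.120 × (20.2978 − 16.7033) = 0.120 × 3.5945 = 0.4313 W/m².
CFC-11: ΔF = 0.00026 × (147 − 2) = 0.00026 × 145 = 0.0377 W/m².
Total ΔF = 1.9743 + 0.4313 + 0.0377 = 2.4433 W/m².
ΔT = λ ΔF = 0.53 × 2.44 = 1.2932 K.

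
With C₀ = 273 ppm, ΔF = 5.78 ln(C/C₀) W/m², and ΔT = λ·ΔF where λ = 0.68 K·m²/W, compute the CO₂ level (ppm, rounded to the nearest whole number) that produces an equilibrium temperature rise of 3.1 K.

Required forcing: ΔF = ΔT/λ = 3.1/0.68 = 4.5588 W/m².
Then ln(C/273) = ΔF/5.78 = 4.5588/5.78 = 0.78872.
So C = 273 × e^0.78872 = 273 × 2.20058 = 600.76 ppm.

C ≈ 601 ppm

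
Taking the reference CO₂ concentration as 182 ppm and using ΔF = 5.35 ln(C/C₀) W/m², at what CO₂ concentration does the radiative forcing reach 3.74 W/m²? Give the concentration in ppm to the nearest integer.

C ≈ 366 ppm

Set 5.35 ln(C/182) = 3.74, so ln(C/182) = 3.74/5.35 = 0.69907.
Then C/182 = e^0.69907 = 2.01188, giving C = 182 × 2.01188 = 366.16 ppm.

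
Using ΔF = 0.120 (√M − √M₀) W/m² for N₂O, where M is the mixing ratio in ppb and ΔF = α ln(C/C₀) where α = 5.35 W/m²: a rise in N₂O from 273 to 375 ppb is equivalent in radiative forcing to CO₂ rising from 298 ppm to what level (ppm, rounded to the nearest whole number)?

C ≈ 318 ppm

N₂O forcing: 0.120 × (√375 − √273) = 0.120 × (19.3649 − 16.5227) = 0.120 × 2.8422 = 0.34106 W/m².
Set 5.35 ln(C/298) = 0.34106: ln(C/298) = 0.34106/5.35 = 0.06375, so C = 298 × e^0.06375 = 298 × 1.06583 = 317.62 ppm.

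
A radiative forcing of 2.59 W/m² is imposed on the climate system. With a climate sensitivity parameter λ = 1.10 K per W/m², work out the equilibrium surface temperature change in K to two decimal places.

ΔT = 2.85 K

ΔT = λ ΔF = 1.10 × 2.59 = 2.8490 K.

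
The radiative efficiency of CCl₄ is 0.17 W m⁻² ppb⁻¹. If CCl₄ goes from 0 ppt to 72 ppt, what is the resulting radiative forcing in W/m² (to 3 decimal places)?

CCl₄: Δ = 72 − 0 = 72 ppt = 0.072 ppb; ΔF = 0.17 × 0.072 = 0.0122 W/m².

ΔF = 0.012 W/m²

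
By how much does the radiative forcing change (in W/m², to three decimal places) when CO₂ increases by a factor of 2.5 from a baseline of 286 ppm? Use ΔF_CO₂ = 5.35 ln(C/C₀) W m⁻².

ΔF = 4.902 W/m²

Because the forcing depends only on the ratio C/C₀, the initial concentration does not enter.
ΔF = 5.35 × ln(2.5) = 5.35 × 0.91629 = 4.9022 W/m².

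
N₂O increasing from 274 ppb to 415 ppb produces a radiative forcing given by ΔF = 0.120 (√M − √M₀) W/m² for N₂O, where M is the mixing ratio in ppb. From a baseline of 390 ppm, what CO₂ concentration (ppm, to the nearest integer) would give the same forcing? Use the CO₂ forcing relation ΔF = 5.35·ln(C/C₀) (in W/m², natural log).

C ≈ 425 ppm

N₂O forcing: 0.120 × (√415 − √274) = 0.120 × (20.3715 − 16.5529) = 0.120 × 3.8186 = 0.45823 W/m².
Set 5.35 ln(C/390) = 0.45823: ln(C/390) = 0.45823/5.35 = 0.08565, so C = 390 × e^0.08565 = 390 × 1.08942 = 424.87 ppm.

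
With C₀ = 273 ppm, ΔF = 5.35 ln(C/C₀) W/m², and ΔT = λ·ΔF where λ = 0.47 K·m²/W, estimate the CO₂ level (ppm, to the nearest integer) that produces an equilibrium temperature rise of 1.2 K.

C ≈ 440 ppm

Required forcing: ΔF = ΔT/λ = 1.2/0.47 = 2.5532 W/m².
Then ln(C/273) = ΔF/5.35 = 2.5532/5.35 = 0.47723.
So C = 273 × e^0.47723 = 273 × 1.61160 = 439.97 ppm.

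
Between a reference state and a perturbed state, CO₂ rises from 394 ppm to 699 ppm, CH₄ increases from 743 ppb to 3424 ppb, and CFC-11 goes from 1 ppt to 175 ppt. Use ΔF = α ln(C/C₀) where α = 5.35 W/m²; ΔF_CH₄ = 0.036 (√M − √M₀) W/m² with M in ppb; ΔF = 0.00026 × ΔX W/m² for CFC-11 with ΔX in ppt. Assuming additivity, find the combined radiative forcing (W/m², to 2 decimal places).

ΔF = 4.24 W/m²

CO₂: 5.35 × ln(699/394) = 5.35 × ln(1.77411) = 5.35 × 0.57330 = 3.0672 W/m².
CH₄: 0.036 × (√3424 − √743) = 0.036 × (58.5150 − 27.2580) = 0.036 × 31.2570 = 1.1253 W/m².
CFC-11: ΔF = 0.00026 × (175 − 1) = 0.00026 × 174 = 0.0452 W/m².
Total ΔF = 3.0672 + 1.1253 + 0.0452 = 4.2377 W/m².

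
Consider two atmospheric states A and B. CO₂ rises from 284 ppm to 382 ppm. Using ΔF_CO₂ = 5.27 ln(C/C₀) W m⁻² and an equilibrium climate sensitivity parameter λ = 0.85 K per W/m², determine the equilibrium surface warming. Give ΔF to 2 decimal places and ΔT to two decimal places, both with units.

CO₂: 5.27 × ln(382/284) = 5.27 × ln(1.34507) = 5.27 × 0.29645 = 1.5623 W/m².
ΔT = λ ΔF = 0.85 × 1.56 = 1.3260 K.

ΔF = 1.56 W/m²; ΔT = 1.33 K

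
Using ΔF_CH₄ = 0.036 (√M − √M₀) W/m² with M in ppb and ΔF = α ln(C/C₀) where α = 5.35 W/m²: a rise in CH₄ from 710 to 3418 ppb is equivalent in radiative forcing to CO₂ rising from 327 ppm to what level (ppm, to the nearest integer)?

CH₄ forcing: 0.036 × (√3418 − √710) = 0.036 × (58.4637 − 26.6458) = 0.036 × 31.8179 = 1.14544 W/m².
Set 5.35 ln(C/327) = 1.14544: ln(C/327) = 1.14544/5.35 = 0.21410, so C = 327 × e^0.21410 = 327 × 1.23875 = 405.07 ppm.

C ≈ 405 ppm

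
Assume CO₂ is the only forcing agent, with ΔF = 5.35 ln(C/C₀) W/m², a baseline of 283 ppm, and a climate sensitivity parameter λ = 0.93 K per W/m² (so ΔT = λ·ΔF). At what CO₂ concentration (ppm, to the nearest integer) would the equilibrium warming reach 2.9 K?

Required forcing: ΔF = ΔT/λ = 2.9/0.93 = 3.1183 W/m².
Then ln(C/283) = ΔF/5.35 = 3.1183/5.35 = 0.58286.
So C = 283 × e^0.58286 = 283 × 1.79115 = 506.90 ppm.

C ≈ 507 ppm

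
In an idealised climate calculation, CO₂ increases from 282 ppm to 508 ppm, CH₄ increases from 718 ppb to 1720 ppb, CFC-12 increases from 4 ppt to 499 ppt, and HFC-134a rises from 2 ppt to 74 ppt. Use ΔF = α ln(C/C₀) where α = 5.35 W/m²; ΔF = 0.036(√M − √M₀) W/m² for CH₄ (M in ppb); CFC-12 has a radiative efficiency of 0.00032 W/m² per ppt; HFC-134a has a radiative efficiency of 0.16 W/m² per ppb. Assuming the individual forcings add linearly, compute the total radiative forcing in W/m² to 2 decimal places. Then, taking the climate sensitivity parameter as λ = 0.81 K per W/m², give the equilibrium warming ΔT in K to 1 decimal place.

ΔF = 3.85 W/m²; ΔT = 3.1 K

CO₂: 5.35 × ln(508/282) = 5.35 × ln(1.80142) = 5.35 × 0.58858 = 3.1489 W/m².
CH₄: 0.036 × (√1720 − √718) = 0.036 × (41.4729 − 26.7955) = 0.036 × 14.6774 = 0.5284 W/m².
CFC-12: ΔF = 0.00032 × (499 − 4) = 0.00032 × 495 = 0.1584 W/m².
HFC-134a: Δ = 74 − 2 = 72 ppt = 0.072 ppb; ΔF = 0.16 × 0.072 = 0.0115 W/m².
Total ΔF = 3.1489 + 0.5284 + 0.1584 + 0.0115 = 3.8472 W/m².
ΔT = λ ΔF = 0.81 × 3.85 = 3.1185 K.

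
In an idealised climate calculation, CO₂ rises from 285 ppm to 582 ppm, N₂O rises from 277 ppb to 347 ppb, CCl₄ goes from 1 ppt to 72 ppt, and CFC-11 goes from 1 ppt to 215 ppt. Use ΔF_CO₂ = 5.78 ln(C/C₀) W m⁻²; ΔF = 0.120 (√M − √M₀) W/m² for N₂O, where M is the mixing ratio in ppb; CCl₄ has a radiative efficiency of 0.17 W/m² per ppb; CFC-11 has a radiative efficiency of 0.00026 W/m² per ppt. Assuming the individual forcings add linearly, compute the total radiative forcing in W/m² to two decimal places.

ΔF = 4.43 W/m²

CO₂: 5.78 × ln(582/285) = 5.78 × ln(2.04211) = 5.78 × 0.71398 = 4.1268 W/m².
N₂O: 0.120 × (√347 − √277) = 0.120 × (18.6279 − 16.6433) = 0.120 × 1.9846 = 0.2382 W/m².
CCl₄: Δ = 72 − 1 = 71 ppt = 0.071 ppb; ΔF = 0.17 × 0.071 = 0.0121 W/m².
CFC-11: ΔF = 0.00026 × (215 − 1) = 0.00026 × 214 = 0.0556 W/m².
Total ΔF = 4.1268 + 0.2382 + 0.0121 + 0.0556 = 4.4327 W/m².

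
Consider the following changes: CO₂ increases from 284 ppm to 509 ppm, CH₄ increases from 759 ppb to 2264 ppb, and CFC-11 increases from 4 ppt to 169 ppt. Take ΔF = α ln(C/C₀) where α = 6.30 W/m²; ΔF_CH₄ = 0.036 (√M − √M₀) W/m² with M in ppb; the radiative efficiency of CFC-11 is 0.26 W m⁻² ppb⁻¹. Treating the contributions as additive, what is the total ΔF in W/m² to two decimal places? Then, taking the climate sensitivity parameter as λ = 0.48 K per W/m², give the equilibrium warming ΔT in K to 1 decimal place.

CO₂: 6.30 × ln(509/284) = 6.30 × ln(1.79225) = 6.30 × 0.58347 = 3.6759 W/m².
CH₄: 0.036 × (√2264 − √759) = 0.036 × (47.5815 − 27.5500) = 0.036 × 20.0315 = 0.7211 W/m².
CFC-11: Δ = 169 − 4 = 165 ppt = 0.165 ppb; ΔF = 0.26 × 0.165 = 0.0429 W/m².
Total ΔF = 3.6759 + 0.7211 + 0.0429 = 4.4399 W/m².
ΔT = λ ΔF = 0.48 × 4.44 = 2.1312 K.

ΔF = 4.44 W/m²; ΔT = 2.1 K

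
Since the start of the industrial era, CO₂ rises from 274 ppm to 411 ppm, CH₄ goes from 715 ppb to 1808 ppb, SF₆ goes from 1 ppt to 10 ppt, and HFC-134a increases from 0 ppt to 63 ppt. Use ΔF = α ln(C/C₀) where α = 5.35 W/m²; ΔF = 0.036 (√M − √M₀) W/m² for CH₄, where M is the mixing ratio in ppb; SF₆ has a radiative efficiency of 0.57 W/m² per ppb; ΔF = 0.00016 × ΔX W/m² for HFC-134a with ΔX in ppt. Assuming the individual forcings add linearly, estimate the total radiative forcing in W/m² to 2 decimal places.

CO₂: 5.35 × ln(411/274) = 5.35 × ln(1.50000) = 5.35 × 0.40547 = 2.1693 W/m².
CH₄: 0.036 × (√1808 − √715) = 0.036 × (42.5206 − 26.7395) = 0.036 × 15.7811 = 0.5681 W/m².
SF₆: Δ = 10 − 1 = 9 ppt = 0.009 ppb; ΔF = 0.57 × 0.009 = 0.0051 W/m².
HFC-134a: ΔF = 0.00016 × (63 − 0) = 0.00016 × 63 = 0.0101 W/m².
Total ΔF = 2.1693 + 0.5681 + 0.0051 + 0.0101 = 2.7526 W/m².

ΔF = 2.75 W/m²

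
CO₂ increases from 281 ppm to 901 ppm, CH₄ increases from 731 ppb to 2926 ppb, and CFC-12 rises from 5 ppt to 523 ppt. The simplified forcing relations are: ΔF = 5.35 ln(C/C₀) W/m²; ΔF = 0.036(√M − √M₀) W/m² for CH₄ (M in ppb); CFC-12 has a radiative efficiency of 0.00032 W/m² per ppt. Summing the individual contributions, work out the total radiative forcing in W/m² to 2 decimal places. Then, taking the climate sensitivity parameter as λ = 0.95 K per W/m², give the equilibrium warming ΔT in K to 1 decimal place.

ΔF = 7.37 W/m²; ΔT = 7.0 K

CO₂: 5.35 × ln(901/281) = 5.35 × ln(3.20641) = 5.35 × 1.16515 = 6.2336 W/m².
CH₄: 0.036 × (√2926 − √731) = 0.036 × (54.0925 − 27.0370) = 0.036 × 27.0555 = 0.9740 W/m².
CFC-12: ΔF = 0.00032 × (523 − 5) = 0.00032 × 518 = 0.1658 W/m².
Total ΔF = 6.2336 + 0.9740 + 0.1658 = 7.3734 W/m².
ΔT = λ ΔF = 0.95 × 7.37 = 7.0015 K.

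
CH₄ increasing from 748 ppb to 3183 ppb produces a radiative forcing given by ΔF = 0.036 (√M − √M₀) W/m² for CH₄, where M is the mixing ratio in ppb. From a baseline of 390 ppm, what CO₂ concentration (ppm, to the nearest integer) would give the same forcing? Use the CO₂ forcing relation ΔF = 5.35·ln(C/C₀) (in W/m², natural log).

C ≈ 474 ppm

CH₄ forcing: 0.036 × (√3183 − √748) = 0.036 × (56.4181 − 27.3496) = 0.036 × 29.0685 = 1.04647 W/m².
Set 5.35 ln(C/390) = 1.04647: ln(C/390) = 1.04647/5.35 = 0.19560, so C = 390 × e^0.19560 = 390 × 1.21604 = 474.26 ppm.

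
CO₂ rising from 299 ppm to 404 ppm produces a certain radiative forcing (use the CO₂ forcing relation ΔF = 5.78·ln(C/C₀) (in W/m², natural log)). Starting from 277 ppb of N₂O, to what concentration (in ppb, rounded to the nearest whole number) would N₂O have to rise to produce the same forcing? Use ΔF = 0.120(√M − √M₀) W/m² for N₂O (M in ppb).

CO₂ forcing: 5.78 × ln(404/299) = 5.78 × 0.300971 = 1.73961 W/m².
Set 0.120(√M − √277) = 1.73961: √M = 1.73961/0.120 + √277 = 14.4968 + 16.6433 = 31.1401.
M = (31.1401)² = 969.71 ppb.

M ≈ 970 ppb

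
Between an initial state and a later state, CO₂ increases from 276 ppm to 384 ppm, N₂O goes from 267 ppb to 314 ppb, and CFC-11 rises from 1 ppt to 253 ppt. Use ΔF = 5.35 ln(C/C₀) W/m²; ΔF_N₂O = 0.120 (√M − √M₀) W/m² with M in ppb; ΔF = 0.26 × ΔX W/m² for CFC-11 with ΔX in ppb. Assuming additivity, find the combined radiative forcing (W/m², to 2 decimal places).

CO₂: 5.35 × ln(384/276) = 5.35 × ln(1.39130) = 5.35 × 0.33024 = 1.7668 W/m².
N₂O: 0.120 × (√314 − √267) = 0.120 × (17.7200 − 16.3401) = 0.120 × 1.3799 = 0.1656 W/m².
CFC-11: Δ = 253 − 1 = 252 ppt = 0.252 ppb; ΔF = 0.26 × 0.252 = 0.0655 W/m².
Total ΔF = 1.7668 + 0.1656 + 0.0655 = 1.9979 W/m².

ΔF = 2.00 W/m²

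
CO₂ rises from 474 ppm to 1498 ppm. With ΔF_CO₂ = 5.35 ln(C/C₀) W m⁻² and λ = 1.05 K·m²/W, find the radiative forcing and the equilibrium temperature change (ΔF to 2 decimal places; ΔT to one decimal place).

CO₂: 5.35 × ln(1498/474) = 5.35 × ln(3.16034) = 5.35 × 1.15068 = 6.1561 W/m².
ΔT = λ ΔF = 1.05 × 6.16 = 6.4680 K.

ΔF = 6.16 W/m²; ΔT = 6.5 K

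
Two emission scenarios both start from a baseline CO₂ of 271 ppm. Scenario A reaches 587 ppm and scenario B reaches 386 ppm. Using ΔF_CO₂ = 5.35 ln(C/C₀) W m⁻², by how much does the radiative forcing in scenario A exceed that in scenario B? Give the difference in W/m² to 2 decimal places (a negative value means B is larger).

ΔF_A − ΔF_B = 2.24 W/m²

ΔF_A = 5.35 ln(587/271) = 5.35 × 0.77291 = 4.1351 W/m².
ΔF_B = 5.35 ln(386/271) = 5.35 × 0.35372 = 1.8924 W/m².
Difference: 4.1351 − 1.8924 = 2.2427 W/m².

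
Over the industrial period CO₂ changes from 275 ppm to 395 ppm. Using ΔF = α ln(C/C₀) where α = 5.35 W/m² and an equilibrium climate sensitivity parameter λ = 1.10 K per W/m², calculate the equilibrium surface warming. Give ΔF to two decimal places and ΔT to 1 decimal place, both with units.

ΔF = 1.94 W/m²; ΔT = 2.1 K

CO₂: 5.35 × ln(395/275) = 5.35 × ln(1.43636) = 5.35 × 0.36211 = 1.9373 W/m².
ΔT = λ ΔF = 1.10 × 1.94 = 2.1340 K.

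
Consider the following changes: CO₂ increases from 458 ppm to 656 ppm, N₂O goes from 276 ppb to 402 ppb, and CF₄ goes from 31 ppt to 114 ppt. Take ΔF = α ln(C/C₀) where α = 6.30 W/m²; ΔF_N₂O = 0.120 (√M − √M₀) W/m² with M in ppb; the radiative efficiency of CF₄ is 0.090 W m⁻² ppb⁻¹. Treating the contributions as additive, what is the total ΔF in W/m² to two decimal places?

CO₂: 6.30 × ln(656/458) = 6.30 × ln(1.43231) = 6.30 × 0.35929 = 2.2635 W/m².
N₂O: 0.120 × (√402 − √276) = 0.120 × (20.0499 − 16.6132) = 0.120 × 3.4367 = 0.4124 W/m².
CF₄: Δ = 114 − 31 = 83 ppt = 0.083 ppb; ΔF = 0.090 × 0.083 = 0.0075 W/m².
Total ΔF = 2.2635 + 0.4124 + 0.0075 = 2.6834 W/m².

ΔF = 2.68 W/m²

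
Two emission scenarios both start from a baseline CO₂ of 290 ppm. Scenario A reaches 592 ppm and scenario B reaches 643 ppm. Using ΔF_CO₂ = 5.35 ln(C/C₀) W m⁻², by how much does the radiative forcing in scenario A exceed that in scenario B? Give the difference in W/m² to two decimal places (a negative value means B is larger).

ΔF_A = 5.35 ln(592/290) = 5.35 × 0.71363 = 3.8179 W/m².
ΔF_B = 5.35 ln(643/290) = 5.35 × 0.79626 = 4.2600 W/m².
Difference: 3.8179 − 4.2600 = -0.4421 W/m².
(Equivalently, ΔF_A − ΔF_B = 5.35 ln(592/643) = 5.35 × -0.08264 = -0.4421 W/m².)

ΔF_A − ΔF_B = -0.44 W/m²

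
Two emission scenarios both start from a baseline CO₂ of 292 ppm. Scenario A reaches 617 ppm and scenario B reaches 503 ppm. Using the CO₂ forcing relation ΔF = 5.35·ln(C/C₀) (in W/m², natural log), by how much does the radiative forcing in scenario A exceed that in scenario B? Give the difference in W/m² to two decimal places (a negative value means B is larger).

ΔF_A = 5.35 ln(617/292) = 5.35 × 0.74812 = 4.0024 W/m².
ΔF_B = 5.35 ln(503/292) = 5.35 × 0.54384 = 2.9095 W/m².
Difference: 4.0024 − 2.9095 = 1.0929 W/m².

ΔF_A − ΔF_B = 1.09 W/m²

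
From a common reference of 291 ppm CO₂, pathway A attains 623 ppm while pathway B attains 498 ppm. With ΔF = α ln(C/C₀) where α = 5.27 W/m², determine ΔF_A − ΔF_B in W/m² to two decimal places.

ΔF_A − ΔF_B = 1.18 W/m²

ΔF_A = 5.27 ln(623/291) = 5.27 × 0.76122 = 4.0116 W/m².
ΔF_B = 5.27 ln(498/291) = 5.27 × 0.53728 = 2.8315 W/m².
Difference: 4.0116 − 2.8315 = 1.1801 W/m².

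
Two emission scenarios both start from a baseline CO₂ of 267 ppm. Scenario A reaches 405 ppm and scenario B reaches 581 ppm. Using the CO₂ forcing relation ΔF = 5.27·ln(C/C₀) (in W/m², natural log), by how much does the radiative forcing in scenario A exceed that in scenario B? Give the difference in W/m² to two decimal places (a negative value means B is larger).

ΔF_A − ΔF_B = -1.90 W/m²

ΔF_A = 5.27 ln(405/267) = 5.27 × 0.41664 = 2.1957 W/m².
ΔF_B = 5.27 ln(581/267) = 5.27 × 0.77750 = 4.0974 W/m².
Difference: 2.1957 − 4.0974 = -1.9017 W/m².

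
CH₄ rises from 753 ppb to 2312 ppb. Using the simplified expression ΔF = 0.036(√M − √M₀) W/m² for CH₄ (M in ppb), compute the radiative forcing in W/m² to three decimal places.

ΔF = 0.743 W/m²

CH₄: 0.036 × (√2312 − √753) = 0.036 × (48.0833 − 27.4408) = 0.036 × 20.6425 = 0.7431 W/m².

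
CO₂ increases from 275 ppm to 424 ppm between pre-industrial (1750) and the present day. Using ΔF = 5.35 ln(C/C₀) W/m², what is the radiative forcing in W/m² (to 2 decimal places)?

CO₂: 5.35 × ln(424/275) = 5.35 × ln(1.54182) = 5.35 × 0.43296 = 2.3163 W/m².

ΔF = 2.32 W/m²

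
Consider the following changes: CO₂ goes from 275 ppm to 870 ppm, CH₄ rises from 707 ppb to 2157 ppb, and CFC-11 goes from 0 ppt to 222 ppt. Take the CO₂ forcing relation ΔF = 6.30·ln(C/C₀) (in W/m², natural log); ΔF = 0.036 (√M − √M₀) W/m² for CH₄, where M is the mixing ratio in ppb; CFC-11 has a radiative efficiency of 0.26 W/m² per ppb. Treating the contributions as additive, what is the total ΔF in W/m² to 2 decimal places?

CO₂: 6.30 × ln(870/275) = 6.30 × ln(3.16364) = 6.30 × 1.15172 = 7.2558 W/m².
CH₄: 0.036 × (√2157 − √707) = 0.036 × (46.4435 − 26.5895) = 0.036 × 19.8540 = 0.7147 W/m².
CFC-11: Δ = 222 − 0 = 222 ppt = 0.222 ppb; ΔF = 0.26 × 0.222 = 0.0577 W/m².
Total ΔF = 7.2558 + 0.7147 + 0.0577 = 8.0282 W/m².

ΔF = 8.03 W/m²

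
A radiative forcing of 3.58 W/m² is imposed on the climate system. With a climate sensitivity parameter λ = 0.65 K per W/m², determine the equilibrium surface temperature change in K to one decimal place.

ΔT = 2.3 K

ΔT = λ ΔF = 0.65 × 3.58 = 2.3270 K.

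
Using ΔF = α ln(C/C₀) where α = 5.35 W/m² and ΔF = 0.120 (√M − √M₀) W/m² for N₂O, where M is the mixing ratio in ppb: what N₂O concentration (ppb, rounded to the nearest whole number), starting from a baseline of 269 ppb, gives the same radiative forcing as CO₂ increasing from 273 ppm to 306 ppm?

M ≈ 462 ppb

CO₂ forcing: 5.35 × ln(306/273) = 5.35 × 0.114113 = 0.61050 W/m².
Set 0.120(√M − √269) = 0.61050: √M = 0.61050/0.120 + √269 = 5.0875 + 16.4012 = 21.4887.
M = (21.4887)² = 461.76 ppb.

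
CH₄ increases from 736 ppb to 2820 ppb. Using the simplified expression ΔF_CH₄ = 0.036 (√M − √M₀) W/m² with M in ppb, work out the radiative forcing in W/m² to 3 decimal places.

ΔF = 0.935 W/m²

CH₄: 0.036 × (√2820 − √736) = 0.036 × (53.1037 − 27.1293) = 0.036 × 25.9744 = 0.9351 W/m².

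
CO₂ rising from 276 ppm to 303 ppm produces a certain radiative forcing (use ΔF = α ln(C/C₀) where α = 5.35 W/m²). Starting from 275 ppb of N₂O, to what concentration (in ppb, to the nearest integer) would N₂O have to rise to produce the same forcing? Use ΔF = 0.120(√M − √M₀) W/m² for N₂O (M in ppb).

CO₂ forcing: 5.35 × ln(303/276) = 5.35 × 0.093332 = 0.49933 W/m².
Set 0.120(√M − √275) = 0.49933: √M = 0.49933/0.120 + √275 = 4.1611 + 16.5831 = 20.7442.
M = (20.7442)² = 430.32 ppb.

M ≈ 430 ppb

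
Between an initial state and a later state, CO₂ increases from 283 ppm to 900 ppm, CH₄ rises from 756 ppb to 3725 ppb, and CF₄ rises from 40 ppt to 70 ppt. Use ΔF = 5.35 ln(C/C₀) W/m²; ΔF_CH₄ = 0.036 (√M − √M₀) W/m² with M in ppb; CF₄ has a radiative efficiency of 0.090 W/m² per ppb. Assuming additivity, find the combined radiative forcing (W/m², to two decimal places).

ΔF = 7.40 W/m²

CO₂: 5.35 × ln(900/283) = 5.35 × ln(3.18021) = 5.35 × 1.15695 = 6.1897 W/m².
CH₄: 0.036 × (√3725 − √756) = 0.036 × (61.0328 − 27.4955) = 0.036 × 33.5373 = 1.2073 W/m².
CF₄: Δ = 70 − 40 = 30 ppt = 0.030 ppb; ΔF = 0.090 × 0.030 = 0.0027 W/m².
Total ΔF = 6.1897 + 1.2073 + 0.0027 = 7.3997 W/m².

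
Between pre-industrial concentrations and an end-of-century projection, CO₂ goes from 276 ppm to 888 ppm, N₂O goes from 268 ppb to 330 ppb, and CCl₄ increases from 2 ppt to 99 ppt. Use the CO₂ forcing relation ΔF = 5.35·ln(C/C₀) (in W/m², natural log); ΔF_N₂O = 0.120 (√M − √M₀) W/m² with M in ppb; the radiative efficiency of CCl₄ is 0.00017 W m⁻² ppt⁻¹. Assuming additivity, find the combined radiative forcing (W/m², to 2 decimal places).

CO₂: 5.35 × ln(888/276) = 5.35 × ln(3.21739) = 5.35 × 1.16857 = 6.2518 W/m².
N₂O: 0.120 × (√330 − √268) = 0.120 × (18.1659 − 16.3707) = 0.120 × 1.7952 = 0.2154 W/m².
CCl₄: ΔF = 0.00017 × (99 − 2) = 0.00017 × 97 = 0.0165 W/m².
Total ΔF = 6.2518 + 0.2154 + 0.0165 = 6.4837 W/m².

ΔF = 6.48 W/m²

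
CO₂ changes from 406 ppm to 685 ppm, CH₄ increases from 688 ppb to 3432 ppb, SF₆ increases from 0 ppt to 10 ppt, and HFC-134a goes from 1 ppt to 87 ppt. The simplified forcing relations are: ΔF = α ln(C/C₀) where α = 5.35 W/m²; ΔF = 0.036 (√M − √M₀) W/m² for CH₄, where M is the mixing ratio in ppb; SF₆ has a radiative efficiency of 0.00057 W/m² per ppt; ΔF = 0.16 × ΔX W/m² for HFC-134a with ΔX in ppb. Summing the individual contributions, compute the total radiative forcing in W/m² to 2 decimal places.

CO₂: 5.35 × ln(685/406) = 5.35 × ln(1.68719) = 5.35 × 0.52306 = 2.7984 W/m².
CH₄: 0.036 × (√3432 − √688) = 0.036 × (58.5833 − 26.2298) = 0.036 × 32.3535 = 1.1647 W/m².
SF₆: ΔF = 0.00057 × (10 − 0) = 0.00057 × 10 = 0.0057 W/m².
HFC-134a: Δ = 87 − 1 = 86 ppt = 0.086 ppb; ΔF = 0.16 × 0.086 = 0.0138 W/m².
Total ΔF = 2.7984 + 1.1647 + 0.0057 + 0.0138 = 3.9826 W/m².

ΔF = 3.98 W/m²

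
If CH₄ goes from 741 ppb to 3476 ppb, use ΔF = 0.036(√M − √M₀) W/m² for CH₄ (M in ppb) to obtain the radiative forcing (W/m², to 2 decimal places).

ΔF = 1.14 W/m²

CH₄: 0.036 × (√3476 − √741) = 0.036 × (58.9576 − 27.2213) = 0.036 × 31.7363 = 1.1425 W/m².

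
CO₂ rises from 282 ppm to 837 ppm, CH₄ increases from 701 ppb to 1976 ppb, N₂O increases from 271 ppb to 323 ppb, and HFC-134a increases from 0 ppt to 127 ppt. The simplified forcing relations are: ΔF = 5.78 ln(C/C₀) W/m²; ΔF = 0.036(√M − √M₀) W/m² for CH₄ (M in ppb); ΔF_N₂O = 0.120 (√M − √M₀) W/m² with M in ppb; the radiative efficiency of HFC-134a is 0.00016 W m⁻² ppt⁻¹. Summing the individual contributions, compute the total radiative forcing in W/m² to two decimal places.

ΔF = 7.14 W/m²

CO₂: 5.78 × ln(837/282) = 5.78 × ln(2.96809) = 5.78 × 1.08792 = 6.2882 W/m².
CH₄: 0.036 × (√1976 − √701) = 0.036 × (44.4522 − 26.4764) = 0.036 × 17.9758 = 0.6471 W/m².
N₂O: 0.120 × (√323 − √271) = 0.120 × (17.9722 − 16.4621) = 0.120 × 1.5101 = 0.1812 W/m².
HFC-134a: ΔF = 0.00016 × (127 − 0) = 0.00016 × 127 = 0.0203 W/m².
Total ΔF = 6.2882 + 0.6471 + 0.1812 + 0.0203 = 7.1368 W/m².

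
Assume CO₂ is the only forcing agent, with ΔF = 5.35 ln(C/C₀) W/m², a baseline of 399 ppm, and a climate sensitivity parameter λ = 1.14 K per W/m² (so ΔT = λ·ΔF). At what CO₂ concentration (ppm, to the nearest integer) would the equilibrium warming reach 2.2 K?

Required forcing: ΔF = ΔT/λ = 2.2/1.14 = 1.9298 W/m².
Then ln(C/399) = ΔF/5.35 = 1.9298/5.35 = 0.36071.
So C = 399 × e^0.36071 = 399 × 1.43435 = 572.31 ppm.

C ≈ 572 ppm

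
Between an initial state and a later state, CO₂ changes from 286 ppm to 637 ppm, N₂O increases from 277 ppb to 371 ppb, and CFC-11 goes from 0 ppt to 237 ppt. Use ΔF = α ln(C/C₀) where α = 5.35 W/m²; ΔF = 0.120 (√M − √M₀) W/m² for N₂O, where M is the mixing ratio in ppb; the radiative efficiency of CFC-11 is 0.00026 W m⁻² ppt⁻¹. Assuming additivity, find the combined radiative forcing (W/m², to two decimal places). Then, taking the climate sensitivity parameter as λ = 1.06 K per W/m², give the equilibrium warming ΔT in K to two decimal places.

ΔF = 4.66 W/m²; ΔT = 4.94 K

CO₂: 5.35 × ln(637/286) = 5.35 × ln(2.22727) = 5.35 × 0.80078 = 4.2842 W/m².
N₂O: 0.120 × (√371 − √277) = 0.120 × (19.2614 − 16.6433) = 0.120 × 2.6181 = 0.3142 W/m².
CFC-11: ΔF = 0.00026 × (237 − 0) = 0.00026 × 237 = 0.0616 W/m².
Total ΔF = 4.2842 + 0.3142 + 0.0616 = 4.6600 W/m².
ΔT = λ ΔF = 1.06 × 4.66 = 4.9396 K.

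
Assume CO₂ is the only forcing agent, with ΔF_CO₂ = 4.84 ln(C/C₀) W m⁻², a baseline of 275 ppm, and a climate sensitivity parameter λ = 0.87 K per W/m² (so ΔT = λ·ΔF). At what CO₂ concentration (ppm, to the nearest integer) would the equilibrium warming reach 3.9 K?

C ≈ 694 ppm

Required forcing: ΔF = ΔT/λ = 3.9/0.87 = 4.4828 W/m².
Then ln(C/275) = ΔF/4.84 = 4.4828/4.84 = 0.92620.
So C = 275 × e^0.92620 = 275 × 2.52490 = 694.35 ppm.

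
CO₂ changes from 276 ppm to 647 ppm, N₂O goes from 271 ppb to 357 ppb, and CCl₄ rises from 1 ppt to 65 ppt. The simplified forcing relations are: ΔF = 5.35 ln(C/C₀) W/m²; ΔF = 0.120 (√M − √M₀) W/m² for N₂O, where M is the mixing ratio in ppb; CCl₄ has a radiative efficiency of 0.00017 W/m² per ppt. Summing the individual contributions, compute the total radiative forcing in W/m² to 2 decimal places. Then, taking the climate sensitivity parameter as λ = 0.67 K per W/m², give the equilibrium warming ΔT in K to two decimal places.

ΔF = 4.86 W/m²; ΔT = 3.26 K

CO₂: 5.35 × ln(647/276) = 5.35 × ln(2.34420) = 5.35 × 0.85194 = 4.5579 W/m².
N₂O: 0.120 × (√357 − √271) = 0.120 × (18.8944 − 16.4621) = 0.120 × 2.4323 = 0.2919 W/m².
CCl₄: ΔF = 0.00017 × (65 − 1) = 0.00017 × 64 = 0.0109 W/m².
Total ΔF = 4.5579 + 0.2919 + 0.0109 = 4.8607 W/m².
ΔT = λ ΔF = 0.67 × 4.86 = 3.2562 K.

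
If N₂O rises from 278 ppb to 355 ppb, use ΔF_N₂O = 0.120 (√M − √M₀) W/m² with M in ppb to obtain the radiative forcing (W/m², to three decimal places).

ΔF = 0.260 W/m²

N₂O: 0.120 × (√355 − √278) = 0.120 × (18.8414 − 16.6733) = 0.120 × 2.1681 = 0.2602 W/m².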